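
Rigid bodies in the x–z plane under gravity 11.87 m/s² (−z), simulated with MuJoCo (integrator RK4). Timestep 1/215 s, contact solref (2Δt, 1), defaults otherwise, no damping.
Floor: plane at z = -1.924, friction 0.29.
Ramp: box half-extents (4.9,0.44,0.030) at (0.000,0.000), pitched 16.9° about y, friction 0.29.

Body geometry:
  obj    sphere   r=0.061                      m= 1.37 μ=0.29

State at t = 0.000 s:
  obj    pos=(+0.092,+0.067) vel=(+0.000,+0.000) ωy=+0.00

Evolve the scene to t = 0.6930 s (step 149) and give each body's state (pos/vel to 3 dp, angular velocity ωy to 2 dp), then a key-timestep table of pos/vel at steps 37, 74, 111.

State at t = 0.6930 s:
  obj    pos=(+0.658,-0.105) vel=(+1.634,-0.497) ωy=+28.00

Key-timestep trajectory:
   step    t(s)  obj.x    obj.z    obj.vx   obj.vz 
     37  0.1721   +0.127  +0.057  +0.406  -0.123
     74  0.3442   +0.232  +0.025  +0.812  -0.247
    111  0.5163   +0.406  -0.028  +1.218  -0.370


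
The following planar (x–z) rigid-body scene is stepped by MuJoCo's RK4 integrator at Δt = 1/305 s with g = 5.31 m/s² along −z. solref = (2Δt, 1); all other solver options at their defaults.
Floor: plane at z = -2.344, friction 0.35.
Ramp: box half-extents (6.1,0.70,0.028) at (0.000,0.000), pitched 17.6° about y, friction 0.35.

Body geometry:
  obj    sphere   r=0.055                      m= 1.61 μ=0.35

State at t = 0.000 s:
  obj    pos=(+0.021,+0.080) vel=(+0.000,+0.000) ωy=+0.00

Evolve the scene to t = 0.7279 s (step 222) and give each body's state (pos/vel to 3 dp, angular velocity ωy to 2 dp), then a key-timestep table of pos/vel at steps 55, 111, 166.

State at t = 0.7279 s:
  obj    pos=(+0.311,-0.011) vel=(+0.796,-0.252) ωy=+15.17

Key-timestep trajectory:
   step    t(s)  obj.x    obj.z    obj.vx   obj.vz 
     55  0.1803   +0.039  +0.075  +0.197  -0.063
    111  0.3639   +0.094  +0.057  +0.398  -0.126
    166  0.5443   +0.183  +0.029  +0.595  -0.189


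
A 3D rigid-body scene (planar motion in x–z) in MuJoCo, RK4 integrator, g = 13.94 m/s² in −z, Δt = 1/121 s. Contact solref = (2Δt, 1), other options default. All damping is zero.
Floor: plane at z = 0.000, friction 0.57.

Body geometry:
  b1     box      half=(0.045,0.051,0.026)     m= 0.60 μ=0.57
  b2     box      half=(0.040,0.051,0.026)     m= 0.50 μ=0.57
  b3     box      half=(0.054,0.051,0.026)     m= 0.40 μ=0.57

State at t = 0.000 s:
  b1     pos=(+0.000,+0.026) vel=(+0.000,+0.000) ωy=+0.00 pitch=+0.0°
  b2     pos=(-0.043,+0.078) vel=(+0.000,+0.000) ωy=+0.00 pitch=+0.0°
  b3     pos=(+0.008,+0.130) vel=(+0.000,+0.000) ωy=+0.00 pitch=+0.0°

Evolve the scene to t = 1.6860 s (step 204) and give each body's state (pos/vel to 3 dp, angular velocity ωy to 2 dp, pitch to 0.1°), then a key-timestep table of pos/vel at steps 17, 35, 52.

State at t = 1.6860 s:
  b1     pos=(+0.000,+0.026) vel=(+0.000,+0.000) ωy=+0.00 pitch=+0.0°
  b2     pos=(-0.043,+0.078) vel=(+0.000,+0.000) ωy=+0.00 pitch=-0.2°
  b3     pos=(+0.134,+0.026) vel=(+0.000,+0.000) ωy=+0.00 pitch=+180.0°

Key-timestep trajectory:
   step    t(s)  b1.x    b1.z    b1.vx   b1.vz   b2.x    b2.z    b2.vx   b2.vz   b3.x    b3.z    b3.vx   b3.vz 
     17  0.1405   +0.000  +0.026  +0.000  +0.000   -0.043  +0.078  +0.000  +0.000   +0.027  +0.109  +0.214  -0.343
     35  0.2893   +0.000  +0.026  -0.001  +0.000   -0.043  +0.078  -0.001  +0.000   +0.063  +0.106  +0.376  -0.165
     52  0.4298   +0.000  +0.026  +0.000  +0.000   -0.043  +0.078  +0.000  +0.000   +0.136  +0.019  +0.225  -0.124


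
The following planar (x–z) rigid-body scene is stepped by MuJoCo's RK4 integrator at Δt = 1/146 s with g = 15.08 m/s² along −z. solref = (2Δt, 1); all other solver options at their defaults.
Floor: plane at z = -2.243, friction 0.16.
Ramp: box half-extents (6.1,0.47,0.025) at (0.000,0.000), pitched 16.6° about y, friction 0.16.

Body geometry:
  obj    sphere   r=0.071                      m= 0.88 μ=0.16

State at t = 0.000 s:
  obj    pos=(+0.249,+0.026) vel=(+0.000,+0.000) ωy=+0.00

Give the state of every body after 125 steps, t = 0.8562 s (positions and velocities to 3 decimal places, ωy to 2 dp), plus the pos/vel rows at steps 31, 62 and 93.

State at t = 0.8562 s:
  obj    pos=(+1.330,-0.296) vel=(+2.525,-0.753) ωy=+37.10

Key-timestep trajectory:
   step    t(s)  obj.x    obj.z    obj.vx   obj.vz 
     31  0.2123   +0.316  +0.006  +0.626  -0.187
     62  0.4247   +0.515  -0.053  +1.253  -0.373
     93  0.6370   +0.847  -0.152  +1.879  -0.560


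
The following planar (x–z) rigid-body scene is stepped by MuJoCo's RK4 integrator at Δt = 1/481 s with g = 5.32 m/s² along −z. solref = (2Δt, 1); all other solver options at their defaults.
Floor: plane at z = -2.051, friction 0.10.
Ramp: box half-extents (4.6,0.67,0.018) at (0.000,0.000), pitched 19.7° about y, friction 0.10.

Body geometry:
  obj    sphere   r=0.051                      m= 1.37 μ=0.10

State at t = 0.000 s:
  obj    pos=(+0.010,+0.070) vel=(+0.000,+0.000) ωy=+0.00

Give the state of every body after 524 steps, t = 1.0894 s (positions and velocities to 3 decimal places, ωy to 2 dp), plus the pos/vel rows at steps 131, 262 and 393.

State at t = 1.0894 s:
  obj    pos=(+0.733,-0.189) vel=(+1.326,-0.477) ωy=+26.70

Key-timestep trajectory:
   step    t(s)  obj.x    obj.z    obj.vx   obj.vz 
    131  0.2723   +0.055  +0.053  +0.333  -0.118
    262  0.5447   +0.191  +0.005  +0.663  -0.240
    393  0.8170   +0.417  -0.076  +0.995  -0.355


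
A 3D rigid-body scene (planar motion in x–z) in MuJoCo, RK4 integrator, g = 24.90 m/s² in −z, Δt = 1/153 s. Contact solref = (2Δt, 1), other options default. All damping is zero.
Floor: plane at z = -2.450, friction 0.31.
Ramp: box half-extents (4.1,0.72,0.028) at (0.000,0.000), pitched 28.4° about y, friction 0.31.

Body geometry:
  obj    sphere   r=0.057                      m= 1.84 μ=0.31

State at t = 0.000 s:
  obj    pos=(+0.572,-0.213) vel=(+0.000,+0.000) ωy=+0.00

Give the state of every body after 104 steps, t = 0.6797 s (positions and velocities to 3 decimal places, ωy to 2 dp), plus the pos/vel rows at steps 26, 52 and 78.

State at t = 0.6797 s:
  obj    pos=(+2.291,-1.142) vel=(+5.058,-2.735) ωy=+100.85

Key-timestep trajectory:
   step    t(s)  obj.x    obj.z    obj.vx   obj.vz 
     26  0.1699   +0.680  -0.271  +1.265  -0.684
     52  0.3399   +1.002  -0.445  +2.529  -1.368
     78  0.5098   +1.539  -0.736  +3.794  -2.051


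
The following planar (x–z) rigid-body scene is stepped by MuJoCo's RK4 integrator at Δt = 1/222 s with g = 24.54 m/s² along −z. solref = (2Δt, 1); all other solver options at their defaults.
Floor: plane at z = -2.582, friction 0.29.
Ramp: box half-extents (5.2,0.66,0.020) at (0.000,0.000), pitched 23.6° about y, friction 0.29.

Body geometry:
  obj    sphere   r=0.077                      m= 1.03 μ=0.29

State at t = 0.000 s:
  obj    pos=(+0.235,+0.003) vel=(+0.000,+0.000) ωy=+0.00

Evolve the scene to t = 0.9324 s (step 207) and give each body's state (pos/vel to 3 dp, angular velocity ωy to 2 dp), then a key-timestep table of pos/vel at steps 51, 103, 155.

State at t = 0.9324 s:
  obj    pos=(+3.031,-1.218) vel=(+5.996,-2.620) ωy=+84.97

Key-timestep trajectory:
   step    t(s)  obj.x    obj.z    obj.vx   obj.vz 
     51  0.2297   +0.405  -0.071  +1.478  -0.646
    103  0.4640   +0.927  -0.299  +2.984  -1.304
    155  0.6982   +1.803  -0.682  +4.490  -1.962


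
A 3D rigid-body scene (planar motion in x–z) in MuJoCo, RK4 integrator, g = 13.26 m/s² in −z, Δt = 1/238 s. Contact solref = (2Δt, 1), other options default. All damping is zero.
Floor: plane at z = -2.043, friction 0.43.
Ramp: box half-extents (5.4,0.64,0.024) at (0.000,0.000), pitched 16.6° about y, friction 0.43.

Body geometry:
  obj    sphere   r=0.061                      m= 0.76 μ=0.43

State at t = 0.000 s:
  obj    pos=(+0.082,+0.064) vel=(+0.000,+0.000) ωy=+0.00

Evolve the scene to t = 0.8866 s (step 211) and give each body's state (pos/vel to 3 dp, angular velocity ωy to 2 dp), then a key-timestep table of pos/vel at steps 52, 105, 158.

State at t = 0.8866 s:
  obj    pos=(+1.101,-0.240) vel=(+2.299,-0.685) ωy=+39.32

Key-timestep trajectory:
   step    t(s)  obj.x    obj.z    obj.vx   obj.vz 
     52  0.2185   +0.144  +0.046  +0.567  -0.169
    105  0.4412   +0.334  -0.011  +1.144  -0.341
    158  0.6639   +0.654  -0.106  +1.722  -0.513


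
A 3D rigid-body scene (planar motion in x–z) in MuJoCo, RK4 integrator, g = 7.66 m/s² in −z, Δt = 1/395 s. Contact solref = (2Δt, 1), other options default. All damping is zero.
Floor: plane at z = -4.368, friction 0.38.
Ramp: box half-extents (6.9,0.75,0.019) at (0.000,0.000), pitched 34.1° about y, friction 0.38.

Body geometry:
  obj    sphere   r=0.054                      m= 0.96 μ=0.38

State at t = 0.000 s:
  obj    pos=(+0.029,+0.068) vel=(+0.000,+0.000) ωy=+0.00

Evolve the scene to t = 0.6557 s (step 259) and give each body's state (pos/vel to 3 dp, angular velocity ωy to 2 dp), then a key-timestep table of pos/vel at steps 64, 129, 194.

State at t = 0.6557 s:
  obj    pos=(+0.575,-0.301) vel=(+1.666,-1.128) ωy=+37.24

Key-timestep trajectory:
   step    t(s)  obj.x    obj.z    obj.vx   obj.vz 
     64  0.1620   +0.063  +0.046  +0.412  -0.279
    129  0.3266   +0.165  -0.023  +0.830  -0.562
    194  0.4911   +0.336  -0.139  +1.248  -0.845


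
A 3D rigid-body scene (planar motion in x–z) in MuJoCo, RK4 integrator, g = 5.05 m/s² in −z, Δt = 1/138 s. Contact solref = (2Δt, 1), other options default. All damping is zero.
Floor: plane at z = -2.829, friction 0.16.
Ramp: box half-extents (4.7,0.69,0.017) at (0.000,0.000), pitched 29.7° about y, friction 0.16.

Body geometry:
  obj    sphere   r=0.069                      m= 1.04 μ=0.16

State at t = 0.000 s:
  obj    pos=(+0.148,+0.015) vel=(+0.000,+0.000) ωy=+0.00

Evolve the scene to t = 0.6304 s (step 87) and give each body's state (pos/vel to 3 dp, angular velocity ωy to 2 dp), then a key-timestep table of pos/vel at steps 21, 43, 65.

State at t = 0.6304 s:
  obj    pos=(+0.459,-0.163) vel=(+0.987,-0.562) ωy=+15.98

Key-timestep trajectory:
   step    t(s)  obj.x    obj.z    obj.vx   obj.vz 
     21  0.1522   +0.166  +0.004  +0.236  -0.144
     43  0.3116   +0.224  -0.029  +0.490  -0.275
     65  0.4710   +0.322  -0.085  +0.739  -0.417


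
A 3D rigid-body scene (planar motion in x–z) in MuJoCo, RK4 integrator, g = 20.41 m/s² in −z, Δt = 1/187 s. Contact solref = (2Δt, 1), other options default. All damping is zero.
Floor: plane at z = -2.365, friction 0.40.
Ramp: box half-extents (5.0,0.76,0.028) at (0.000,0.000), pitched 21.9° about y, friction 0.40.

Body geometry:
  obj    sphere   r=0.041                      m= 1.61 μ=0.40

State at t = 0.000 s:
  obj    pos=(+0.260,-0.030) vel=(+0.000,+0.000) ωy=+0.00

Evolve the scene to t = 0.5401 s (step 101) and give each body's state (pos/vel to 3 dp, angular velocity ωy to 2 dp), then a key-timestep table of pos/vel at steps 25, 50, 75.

State at t = 0.5401 s:
  obj    pos=(+0.996,-0.326) vel=(+2.725,-1.095) ωy=+71.61

Key-timestep trajectory:
   step    t(s)  obj.x    obj.z    obj.vx   obj.vz 
     25  0.1337   +0.305  -0.048  +0.675  -0.271
     50  0.2674   +0.440  -0.103  +1.349  -0.542
     75  0.4011   +0.666  -0.193  +2.023  -0.813


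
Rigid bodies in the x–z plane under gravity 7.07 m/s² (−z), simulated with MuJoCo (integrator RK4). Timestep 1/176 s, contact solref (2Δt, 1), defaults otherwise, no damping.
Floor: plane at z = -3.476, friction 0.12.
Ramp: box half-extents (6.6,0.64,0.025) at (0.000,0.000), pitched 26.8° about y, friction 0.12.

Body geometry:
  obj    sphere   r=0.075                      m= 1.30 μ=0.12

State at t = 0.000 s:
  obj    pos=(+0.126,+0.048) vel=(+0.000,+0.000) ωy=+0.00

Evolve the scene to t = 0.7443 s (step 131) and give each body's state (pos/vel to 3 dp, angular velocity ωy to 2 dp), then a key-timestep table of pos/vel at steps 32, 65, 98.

State at t = 0.7443 s:
  obj    pos=(+0.727,-0.255) vel=(+1.617,-0.810) ωy=+18.80

Key-timestep trajectory:
   step    t(s)  obj.x    obj.z    obj.vx   obj.vz 
     32  0.1818   +0.162  +0.030  +0.396  -0.195
     65  0.3693   +0.274  -0.027  +0.802  -0.404
     98  0.5568   +0.463  -0.122  +1.208  -0.612


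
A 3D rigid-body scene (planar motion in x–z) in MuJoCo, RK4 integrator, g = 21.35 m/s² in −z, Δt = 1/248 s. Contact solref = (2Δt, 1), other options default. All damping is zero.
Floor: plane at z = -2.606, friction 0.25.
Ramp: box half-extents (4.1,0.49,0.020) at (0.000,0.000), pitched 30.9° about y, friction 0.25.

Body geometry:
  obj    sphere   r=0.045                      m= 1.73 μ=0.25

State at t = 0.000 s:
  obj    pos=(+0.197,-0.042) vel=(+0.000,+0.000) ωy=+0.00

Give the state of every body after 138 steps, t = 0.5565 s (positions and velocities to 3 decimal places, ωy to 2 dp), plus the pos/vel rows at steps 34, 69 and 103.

State at t = 0.5565 s:
  obj    pos=(+1.238,-0.665) vel=(+3.740,-2.238) ωy=+96.81

Key-timestep trajectory:
   step    t(s)  obj.x    obj.z    obj.vx   obj.vz 
     34  0.1371   +0.260  -0.080  +0.922  -0.552
     69  0.2782   +0.457  -0.198  +1.870  -1.119
    103  0.4153   +0.777  -0.389  +2.791  -1.671


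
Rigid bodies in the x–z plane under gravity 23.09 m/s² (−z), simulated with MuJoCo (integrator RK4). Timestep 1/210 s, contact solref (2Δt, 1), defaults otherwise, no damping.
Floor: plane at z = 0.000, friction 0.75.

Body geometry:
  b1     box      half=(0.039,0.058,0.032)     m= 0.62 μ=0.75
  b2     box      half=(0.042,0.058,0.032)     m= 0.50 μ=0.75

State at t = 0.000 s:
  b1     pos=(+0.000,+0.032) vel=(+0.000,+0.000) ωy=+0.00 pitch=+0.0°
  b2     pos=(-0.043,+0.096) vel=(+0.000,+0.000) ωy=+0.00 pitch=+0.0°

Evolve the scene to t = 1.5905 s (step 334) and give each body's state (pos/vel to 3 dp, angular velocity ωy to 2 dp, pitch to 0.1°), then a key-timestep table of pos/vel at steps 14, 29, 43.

State at t = 1.5905 s:
  b1     pos=(+0.000,+0.032) vel=(+0.000,+0.000) ωy=+0.00 pitch=+0.0°
  b2     pos=(-0.081,+0.042) vel=(+0.000,+0.000) ωy=+0.00 pitch=-90.0°

Key-timestep trajectory:
   step    t(s)  b1.x    b1.z    b1.vx   b1.vz   b2.x    b2.z    b2.vx   b2.vz 
     14  0.0667   +0.000  +0.032  +0.000  +0.001   -0.047  +0.095  -0.126  -0.029
     29  0.1381   +0.000  +0.032  +0.000  +0.000   -0.064  +0.084  -0.357  -0.445
     43  0.2048   +0.000  +0.032  +0.000  +0.000   -0.082  +0.038  +0.087  +0.215


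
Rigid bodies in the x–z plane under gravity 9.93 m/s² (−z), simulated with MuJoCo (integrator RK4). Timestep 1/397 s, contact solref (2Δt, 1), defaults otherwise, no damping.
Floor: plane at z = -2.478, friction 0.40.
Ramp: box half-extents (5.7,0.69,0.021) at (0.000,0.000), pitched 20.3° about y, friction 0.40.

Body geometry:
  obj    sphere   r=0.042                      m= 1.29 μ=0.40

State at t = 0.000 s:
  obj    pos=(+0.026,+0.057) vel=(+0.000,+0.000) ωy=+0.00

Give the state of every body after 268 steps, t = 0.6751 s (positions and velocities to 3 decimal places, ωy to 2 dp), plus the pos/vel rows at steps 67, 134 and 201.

State at t = 0.6751 s:
  obj    pos=(+0.552,-0.137) vel=(+1.558,-0.576) ωy=+39.55

Key-timestep trajectory:
   step    t(s)  obj.x    obj.z    obj.vx   obj.vz 
     67  0.1688   +0.059  +0.045  +0.390  -0.144
    134  0.3375   +0.158  +0.009  +0.779  -0.288
    201  0.5063   +0.322  -0.052  +1.169  -0.432


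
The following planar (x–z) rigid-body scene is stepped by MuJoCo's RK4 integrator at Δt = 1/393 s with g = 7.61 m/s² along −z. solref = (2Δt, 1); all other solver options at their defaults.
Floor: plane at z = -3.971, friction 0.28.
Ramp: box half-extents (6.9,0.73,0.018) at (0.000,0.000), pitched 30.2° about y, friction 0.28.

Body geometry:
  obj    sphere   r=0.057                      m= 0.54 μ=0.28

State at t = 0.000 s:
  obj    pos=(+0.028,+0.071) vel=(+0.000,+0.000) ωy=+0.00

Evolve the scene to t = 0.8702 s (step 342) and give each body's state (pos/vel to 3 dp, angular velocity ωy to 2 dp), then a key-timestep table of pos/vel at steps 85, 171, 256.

State at t = 0.8702 s:
  obj    pos=(+0.923,-0.450) vel=(+2.057,-1.197) ωy=+41.74

Key-timestep trajectory:
   step    t(s)  obj.x    obj.z    obj.vx   obj.vz 
     85  0.2163   +0.083  +0.038  +0.511  -0.298
    171  0.4351   +0.252  -0.060  +1.028  -0.598
    256  0.6514   +0.529  -0.221  +1.539  -0.896


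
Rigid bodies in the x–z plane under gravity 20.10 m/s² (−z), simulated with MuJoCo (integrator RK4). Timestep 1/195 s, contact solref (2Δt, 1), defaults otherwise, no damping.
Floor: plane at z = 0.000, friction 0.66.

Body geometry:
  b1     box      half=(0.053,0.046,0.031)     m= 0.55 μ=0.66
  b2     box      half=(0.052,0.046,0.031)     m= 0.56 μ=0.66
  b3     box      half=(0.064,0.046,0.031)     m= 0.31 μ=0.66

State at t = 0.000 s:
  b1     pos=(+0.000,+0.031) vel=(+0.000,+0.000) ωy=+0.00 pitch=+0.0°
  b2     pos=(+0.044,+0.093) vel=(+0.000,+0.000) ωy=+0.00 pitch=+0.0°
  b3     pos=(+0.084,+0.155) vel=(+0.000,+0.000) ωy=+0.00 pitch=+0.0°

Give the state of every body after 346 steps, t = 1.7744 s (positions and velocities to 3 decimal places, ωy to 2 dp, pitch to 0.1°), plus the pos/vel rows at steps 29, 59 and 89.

State at t = 1.7744 s:
  b1     pos=(+0.000,+0.031) vel=(+0.000,+0.000) ωy=+0.00 pitch=+0.0°
  b2     pos=(+0.093,+0.052) vel=(+0.000,+0.000) ωy=+0.00 pitch=+90.0°
  b3     pos=(+0.289,+0.031) vel=(+0.000,+0.000) ωy=+0.00 pitch=+180.0°

Key-timestep trajectory:
   step    t(s)  b1.x    b1.z    b1.vx   b1.vz   b2.x    b2.z    b2.vx   b2.vz   b3.x    b3.z    b3.vx   b3.vz 
     29  0.1487   +0.000  +0.031  -0.001  +0.000   +0.054  +0.094  +0.178  -0.004   +0.111  +0.140  +0.443  -0.325
     59  0.3026   +0.000  +0.031  +0.000  +0.000   +0.102  +0.055  +0.124  +0.122   +0.200  +0.066  +0.400  +0.200
     89  0.4564   +0.000  +0.031  +0.000  +0.000   +0.092  +0.052  +0.175  -0.096   +0.252  +0.064  +0.491  -0.217


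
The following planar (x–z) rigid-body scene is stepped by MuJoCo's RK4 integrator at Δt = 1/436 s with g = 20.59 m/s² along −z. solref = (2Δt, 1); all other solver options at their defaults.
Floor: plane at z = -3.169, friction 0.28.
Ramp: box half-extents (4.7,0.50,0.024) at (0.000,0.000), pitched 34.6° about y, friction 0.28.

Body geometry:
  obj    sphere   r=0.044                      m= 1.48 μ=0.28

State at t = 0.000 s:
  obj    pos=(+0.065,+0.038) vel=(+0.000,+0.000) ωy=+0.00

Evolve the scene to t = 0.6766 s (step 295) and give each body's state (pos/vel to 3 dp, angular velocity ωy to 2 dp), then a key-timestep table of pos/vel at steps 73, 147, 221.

State at t = 0.6766 s:
  obj    pos=(+1.639,-1.048) vel=(+4.651,-3.209) ωy=+128.40

Key-timestep trajectory:
   step    t(s)  obj.x    obj.z    obj.vx   obj.vz 
     73  0.1674   +0.161  -0.029  +1.151  -0.794
    147  0.3372   +0.456  -0.232  +2.318  -1.599
    221  0.5069   +0.948  -0.572  +3.485  -2.404


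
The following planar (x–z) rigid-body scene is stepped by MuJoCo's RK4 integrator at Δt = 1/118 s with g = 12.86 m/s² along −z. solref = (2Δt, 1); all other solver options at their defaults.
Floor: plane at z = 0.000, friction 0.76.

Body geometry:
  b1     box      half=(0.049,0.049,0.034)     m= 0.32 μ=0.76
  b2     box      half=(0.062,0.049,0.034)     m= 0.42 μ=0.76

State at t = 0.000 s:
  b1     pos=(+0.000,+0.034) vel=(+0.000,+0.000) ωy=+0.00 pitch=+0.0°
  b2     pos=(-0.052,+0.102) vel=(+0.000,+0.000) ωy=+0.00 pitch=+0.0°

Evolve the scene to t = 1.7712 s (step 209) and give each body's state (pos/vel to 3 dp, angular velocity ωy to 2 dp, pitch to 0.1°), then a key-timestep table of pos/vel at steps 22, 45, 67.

State at t = 1.7712 s:
  b1     pos=(+0.000,+0.034) vel=(+0.000,+0.000) ωy=+0.00 pitch=+0.0°
  b2     pos=(-0.205,+0.034) vel=(+0.000,+0.000) ωy=+0.00 pitch=+180.0°

Key-timestep trajectory:
   step    t(s)  b1.x    b1.z    b1.vx   b1.vz   b2.x    b2.z    b2.vx   b2.vz 
     22  0.1864   +0.000  +0.034  +0.001  +0.000   -0.064  +0.098  -0.171  -0.079
     45  0.3814   +0.000  +0.034  +0.000  +0.000   -0.127  +0.069  -0.269  +0.089
     67  0.5678   +0.000  +0.034  +0.000  +0.000   -0.183  +0.056  -0.473  -0.334


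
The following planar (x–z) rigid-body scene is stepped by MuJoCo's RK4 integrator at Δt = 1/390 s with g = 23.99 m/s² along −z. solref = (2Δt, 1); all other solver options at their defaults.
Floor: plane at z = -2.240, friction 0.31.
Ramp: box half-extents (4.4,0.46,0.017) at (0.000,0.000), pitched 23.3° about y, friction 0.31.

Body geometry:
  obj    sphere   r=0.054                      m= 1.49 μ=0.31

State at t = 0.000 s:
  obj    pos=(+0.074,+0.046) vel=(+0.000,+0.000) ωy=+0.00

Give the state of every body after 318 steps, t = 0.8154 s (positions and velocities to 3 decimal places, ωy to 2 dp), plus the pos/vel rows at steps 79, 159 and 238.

State at t = 0.8154 s:
  obj    pos=(+2.143,-0.846) vel=(+5.076,-2.186) ωy=+102.33

Key-timestep trajectory:
   step    t(s)  obj.x    obj.z    obj.vx   obj.vz 
     79  0.2026   +0.202  -0.010  +1.261  -0.543
    159  0.4077   +0.591  -0.177  +2.538  -1.093
    238  0.6103   +1.233  -0.454  +3.799  -1.636


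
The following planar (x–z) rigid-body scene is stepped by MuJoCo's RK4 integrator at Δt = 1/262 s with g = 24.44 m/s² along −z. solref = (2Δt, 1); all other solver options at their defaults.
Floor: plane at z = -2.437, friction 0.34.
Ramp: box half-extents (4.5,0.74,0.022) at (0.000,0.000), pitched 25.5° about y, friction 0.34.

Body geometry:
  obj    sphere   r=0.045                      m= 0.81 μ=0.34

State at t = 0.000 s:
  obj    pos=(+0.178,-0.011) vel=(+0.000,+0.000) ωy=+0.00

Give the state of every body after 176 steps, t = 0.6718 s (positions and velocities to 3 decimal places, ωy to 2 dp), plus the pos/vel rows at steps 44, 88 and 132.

State at t = 0.6718 s:
  obj    pos=(+1.709,-0.741) vel=(+4.557,-2.173) ωy=+112.17

Key-timestep trajectory:
   step    t(s)  obj.x    obj.z    obj.vx   obj.vz 
     44  0.1679   +0.274  -0.056  +1.139  -0.543
     88  0.3359   +0.561  -0.193  +2.279  -1.087
    132  0.5038   +1.039  -0.421  +3.418  -1.630


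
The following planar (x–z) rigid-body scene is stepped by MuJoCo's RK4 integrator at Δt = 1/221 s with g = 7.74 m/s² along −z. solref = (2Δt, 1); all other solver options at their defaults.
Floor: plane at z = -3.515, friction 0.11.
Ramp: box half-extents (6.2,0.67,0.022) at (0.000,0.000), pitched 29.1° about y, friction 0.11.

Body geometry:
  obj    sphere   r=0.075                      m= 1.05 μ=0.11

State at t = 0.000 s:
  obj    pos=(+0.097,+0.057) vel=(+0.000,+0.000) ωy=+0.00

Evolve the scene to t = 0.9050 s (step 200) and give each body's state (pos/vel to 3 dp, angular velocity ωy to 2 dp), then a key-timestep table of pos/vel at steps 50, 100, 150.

State at t = 0.9050 s:
  obj    pos=(+1.178,-0.544) vel=(+2.391,-1.322) ωy=+22.46

Key-timestep trajectory:
   step    t(s)  obj.x    obj.z    obj.vx   obj.vz 
     50  0.2262   +0.165  +0.019  +0.592  -0.344
    100  0.4525   +0.367  -0.093  +1.199  -0.653
    150  0.6787   +0.705  -0.281  +1.782  -1.020


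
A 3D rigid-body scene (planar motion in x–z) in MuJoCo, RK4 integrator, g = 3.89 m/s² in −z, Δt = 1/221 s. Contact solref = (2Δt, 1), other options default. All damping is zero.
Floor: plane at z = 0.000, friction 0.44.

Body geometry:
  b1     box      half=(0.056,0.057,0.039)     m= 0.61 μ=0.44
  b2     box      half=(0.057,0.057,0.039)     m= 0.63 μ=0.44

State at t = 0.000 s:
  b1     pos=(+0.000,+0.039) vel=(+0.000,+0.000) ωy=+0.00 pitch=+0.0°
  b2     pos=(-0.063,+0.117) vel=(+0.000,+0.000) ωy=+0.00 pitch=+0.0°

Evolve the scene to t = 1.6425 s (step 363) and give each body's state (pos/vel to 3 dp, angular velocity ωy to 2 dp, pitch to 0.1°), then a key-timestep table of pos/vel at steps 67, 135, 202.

State at t = 1.6425 s:
  b1     pos=(+0.000,+0.039) vel=(+0.000,+0.000) ωy=+0.00 pitch=+0.0°
  b2     pos=(-0.120,+0.057) vel=(+0.000,+0.000) ωy=+0.00 pitch=-90.0°

Key-timestep trajectory:
   step    t(s)  b1.x    b1.z    b1.vx   b1.vz   b2.x    b2.z    b2.vx   b2.vz 
     67  0.3032   +0.000  +0.039  +0.000  +0.000   -0.083  +0.107  -0.146  -0.130
    135  0.6109   +0.000  +0.039  +0.000  +0.000   -0.138  +0.066  -0.078  +0.021
    202  0.9140   +0.000  +0.039  +0.000  +0.000   -0.125  +0.060  +0.172  -0.095


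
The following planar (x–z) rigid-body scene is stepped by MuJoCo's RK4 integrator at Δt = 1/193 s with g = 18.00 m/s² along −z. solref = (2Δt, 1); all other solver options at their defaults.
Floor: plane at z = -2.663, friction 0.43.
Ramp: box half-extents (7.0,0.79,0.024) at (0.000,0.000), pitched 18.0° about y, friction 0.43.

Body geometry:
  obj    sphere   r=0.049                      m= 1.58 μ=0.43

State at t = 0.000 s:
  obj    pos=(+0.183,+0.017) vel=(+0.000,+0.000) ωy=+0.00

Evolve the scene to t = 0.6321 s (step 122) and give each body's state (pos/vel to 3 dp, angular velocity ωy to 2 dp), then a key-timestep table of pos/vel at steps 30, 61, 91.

State at t = 0.6321 s:
  obj    pos=(+0.938,-0.228) vel=(+2.388,-0.776) ωy=+51.24

Key-timestep trajectory:
   step    t(s)  obj.x    obj.z    obj.vx   obj.vz 
     30  0.1554   +0.229  +0.002  +0.587  -0.191
     61  0.3161   +0.372  -0.044  +1.194  -0.388
     91  0.4715   +0.603  -0.119  +1.782  -0.579


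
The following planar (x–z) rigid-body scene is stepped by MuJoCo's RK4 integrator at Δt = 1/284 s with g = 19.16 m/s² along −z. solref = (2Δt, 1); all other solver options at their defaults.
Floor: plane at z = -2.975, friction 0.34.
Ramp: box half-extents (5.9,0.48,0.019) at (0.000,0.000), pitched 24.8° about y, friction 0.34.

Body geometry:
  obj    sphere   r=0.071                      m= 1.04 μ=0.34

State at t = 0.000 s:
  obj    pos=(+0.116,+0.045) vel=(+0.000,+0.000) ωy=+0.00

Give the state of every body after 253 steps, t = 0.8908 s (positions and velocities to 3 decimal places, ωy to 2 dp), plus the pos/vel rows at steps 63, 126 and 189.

State at t = 0.8908 s:
  obj    pos=(+2.184,-0.910) vel=(+4.642,-2.145) ωy=+72.02

Key-timestep trajectory:
   step    t(s)  obj.x    obj.z    obj.vx   obj.vz 
     63  0.2218   +0.244  -0.014  +1.156  -0.534
    126  0.4437   +0.629  -0.192  +2.312  -1.068
    189  0.6655   +1.270  -0.488  +3.468  -1.602


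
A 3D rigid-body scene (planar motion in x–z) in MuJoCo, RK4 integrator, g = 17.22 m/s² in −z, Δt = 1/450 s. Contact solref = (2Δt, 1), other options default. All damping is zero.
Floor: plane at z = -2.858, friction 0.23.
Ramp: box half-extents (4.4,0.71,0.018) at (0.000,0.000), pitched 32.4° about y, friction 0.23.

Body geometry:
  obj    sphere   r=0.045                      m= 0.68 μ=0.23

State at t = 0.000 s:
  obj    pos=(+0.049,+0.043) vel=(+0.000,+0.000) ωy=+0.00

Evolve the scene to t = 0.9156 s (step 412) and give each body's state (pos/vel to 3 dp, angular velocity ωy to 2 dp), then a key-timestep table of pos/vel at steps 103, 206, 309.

State at t = 0.9156 s:
  obj    pos=(+2.382,-1.437) vel=(+5.095,-3.233) ωy=+134.07

Key-timestep trajectory:
   step    t(s)  obj.x    obj.z    obj.vx   obj.vz 
    103  0.2289   +0.195  -0.049  +1.274  -0.808
    206  0.4578   +0.632  -0.327  +2.548  -1.617
    309  0.6867   +1.361  -0.789  +3.821  -2.425


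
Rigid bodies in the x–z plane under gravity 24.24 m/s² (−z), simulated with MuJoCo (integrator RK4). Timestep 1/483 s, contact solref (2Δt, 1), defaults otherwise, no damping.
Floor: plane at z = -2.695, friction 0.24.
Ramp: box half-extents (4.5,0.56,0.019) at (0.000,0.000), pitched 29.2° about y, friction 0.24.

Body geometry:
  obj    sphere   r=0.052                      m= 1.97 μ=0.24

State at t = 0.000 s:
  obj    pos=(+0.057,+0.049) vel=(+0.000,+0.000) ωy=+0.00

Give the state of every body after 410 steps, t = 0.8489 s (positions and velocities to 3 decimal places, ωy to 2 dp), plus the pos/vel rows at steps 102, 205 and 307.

State at t = 0.8489 s:
  obj    pos=(+2.714,-1.435) vel=(+6.259,-3.498) ωy=+137.87

Key-timestep trajectory:
   step    t(s)  obj.x    obj.z    obj.vx   obj.vz 
    102  0.2112   +0.222  -0.043  +1.557  -0.870
    205  0.4244   +0.721  -0.322  +3.130  -1.749
    307  0.6356   +1.547  -0.783  +4.687  -2.619


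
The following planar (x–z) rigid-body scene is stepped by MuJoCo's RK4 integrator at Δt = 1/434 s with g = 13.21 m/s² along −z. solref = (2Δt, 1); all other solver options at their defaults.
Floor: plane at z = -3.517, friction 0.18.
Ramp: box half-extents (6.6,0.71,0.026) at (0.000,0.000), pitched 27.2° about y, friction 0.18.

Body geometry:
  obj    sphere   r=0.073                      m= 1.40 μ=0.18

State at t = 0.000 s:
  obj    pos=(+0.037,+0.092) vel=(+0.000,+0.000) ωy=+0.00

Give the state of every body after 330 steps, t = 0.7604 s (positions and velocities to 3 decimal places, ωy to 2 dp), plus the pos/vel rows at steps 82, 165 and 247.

State at t = 0.7604 s:
  obj    pos=(+1.146,-0.478) vel=(+2.917,-1.499) ωy=+44.92

Key-timestep trajectory:
   step    t(s)  obj.x    obj.z    obj.vx   obj.vz 
     82  0.1889   +0.106  +0.057  +0.725  -0.373
    165  0.3802   +0.314  -0.050  +1.459  -0.750
    247  0.5691   +0.658  -0.227  +2.183  -1.122


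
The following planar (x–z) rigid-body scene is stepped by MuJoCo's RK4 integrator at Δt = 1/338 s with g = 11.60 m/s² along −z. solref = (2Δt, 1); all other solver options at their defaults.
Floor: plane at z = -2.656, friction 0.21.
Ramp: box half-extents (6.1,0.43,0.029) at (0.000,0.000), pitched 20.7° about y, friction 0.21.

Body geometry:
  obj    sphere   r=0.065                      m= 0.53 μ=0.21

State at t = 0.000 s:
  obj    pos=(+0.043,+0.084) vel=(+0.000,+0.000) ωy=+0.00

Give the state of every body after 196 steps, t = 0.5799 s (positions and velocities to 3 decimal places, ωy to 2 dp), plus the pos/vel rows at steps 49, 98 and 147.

State at t = 0.5799 s:
  obj    pos=(+0.504,-0.090) vel=(+1.589,-0.600) ωy=+26.12

Key-timestep trajectory:
   step    t(s)  obj.x    obj.z    obj.vx   obj.vz 
     49  0.1450   +0.072  +0.073  +0.397  -0.150
     98  0.2899   +0.158  +0.041  +0.794  -0.300
    147  0.4349   +0.302  -0.014  +1.192  -0.450


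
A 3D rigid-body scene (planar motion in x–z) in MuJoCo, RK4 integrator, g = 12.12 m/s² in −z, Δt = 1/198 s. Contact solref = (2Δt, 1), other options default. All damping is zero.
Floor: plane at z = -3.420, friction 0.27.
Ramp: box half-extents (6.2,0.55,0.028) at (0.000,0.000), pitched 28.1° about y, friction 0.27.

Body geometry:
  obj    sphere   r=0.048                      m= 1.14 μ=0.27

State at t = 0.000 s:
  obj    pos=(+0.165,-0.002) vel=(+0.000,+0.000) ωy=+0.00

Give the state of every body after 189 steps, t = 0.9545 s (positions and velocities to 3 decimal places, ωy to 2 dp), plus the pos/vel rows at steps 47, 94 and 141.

State at t = 0.9545 s:
  obj    pos=(+1.804,-0.877) vel=(+3.434,-1.833) ωy=+81.07

Key-timestep trajectory:
   step    t(s)  obj.x    obj.z    obj.vx   obj.vz 
     47  0.2374   +0.266  -0.056  +0.854  -0.456
     94  0.4747   +0.570  -0.218  +1.708  -0.912
    141  0.7121   +1.077  -0.489  +2.562  -1.368


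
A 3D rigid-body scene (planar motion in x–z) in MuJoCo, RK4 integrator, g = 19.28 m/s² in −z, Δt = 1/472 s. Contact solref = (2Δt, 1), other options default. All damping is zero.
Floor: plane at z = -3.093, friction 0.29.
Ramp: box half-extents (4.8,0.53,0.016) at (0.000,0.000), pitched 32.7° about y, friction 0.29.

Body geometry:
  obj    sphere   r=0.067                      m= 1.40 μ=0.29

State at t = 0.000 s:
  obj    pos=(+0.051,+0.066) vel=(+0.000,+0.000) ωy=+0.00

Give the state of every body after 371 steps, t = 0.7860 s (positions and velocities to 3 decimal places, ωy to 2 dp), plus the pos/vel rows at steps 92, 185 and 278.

State at t = 0.7860 s:
  obj    pos=(+1.985,-1.176) vel=(+4.921,-3.159) ωy=+87.27

Key-timestep trajectory:
   step    t(s)  obj.x    obj.z    obj.vx   obj.vz 
     92  0.1949   +0.170  -0.010  +1.221  -0.784
    185  0.3919   +0.532  -0.243  +2.454  -1.576
    278  0.5890   +1.137  -0.631  +3.688  -2.367


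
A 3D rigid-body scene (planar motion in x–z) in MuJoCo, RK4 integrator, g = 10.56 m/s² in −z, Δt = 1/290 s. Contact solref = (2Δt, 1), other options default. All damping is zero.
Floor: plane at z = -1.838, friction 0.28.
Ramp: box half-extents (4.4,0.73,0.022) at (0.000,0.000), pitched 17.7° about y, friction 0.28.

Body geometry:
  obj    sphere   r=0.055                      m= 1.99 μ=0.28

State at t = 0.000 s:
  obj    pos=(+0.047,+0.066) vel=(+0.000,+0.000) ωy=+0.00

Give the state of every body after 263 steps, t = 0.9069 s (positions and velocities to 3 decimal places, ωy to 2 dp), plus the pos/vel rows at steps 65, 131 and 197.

State at t = 0.9069 s:
  obj    pos=(+0.945,-0.221) vel=(+1.981,-0.632) ωy=+37.81

Key-timestep trajectory:
   step    t(s)  obj.x    obj.z    obj.vx   obj.vz 
     65  0.2241   +0.102  +0.048  +0.490  -0.156
    131  0.4517   +0.270  -0.005  +0.987  -0.315
    197  0.6793   +0.551  -0.095  +1.484  -0.474


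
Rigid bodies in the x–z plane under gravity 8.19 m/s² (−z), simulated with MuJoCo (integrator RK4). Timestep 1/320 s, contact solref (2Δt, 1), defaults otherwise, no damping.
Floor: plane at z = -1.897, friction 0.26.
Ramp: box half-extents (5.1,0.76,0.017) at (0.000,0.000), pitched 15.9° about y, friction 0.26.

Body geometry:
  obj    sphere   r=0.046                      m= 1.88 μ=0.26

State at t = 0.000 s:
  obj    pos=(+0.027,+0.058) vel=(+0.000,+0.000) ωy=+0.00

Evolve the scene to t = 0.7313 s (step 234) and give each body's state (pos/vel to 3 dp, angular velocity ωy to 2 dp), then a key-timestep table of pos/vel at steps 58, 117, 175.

State at t = 0.7313 s:
  obj    pos=(+0.439,-0.060) vel=(+1.127,-0.321) ωy=+25.47

Key-timestep trajectory:
   step    t(s)  obj.x    obj.z    obj.vx   obj.vz 
     58  0.1813   +0.052  +0.051  +0.279  -0.080
    117  0.3656   +0.130  +0.028  +0.564  -0.161
    175  0.5469   +0.257  -0.008  +0.843  -0.240


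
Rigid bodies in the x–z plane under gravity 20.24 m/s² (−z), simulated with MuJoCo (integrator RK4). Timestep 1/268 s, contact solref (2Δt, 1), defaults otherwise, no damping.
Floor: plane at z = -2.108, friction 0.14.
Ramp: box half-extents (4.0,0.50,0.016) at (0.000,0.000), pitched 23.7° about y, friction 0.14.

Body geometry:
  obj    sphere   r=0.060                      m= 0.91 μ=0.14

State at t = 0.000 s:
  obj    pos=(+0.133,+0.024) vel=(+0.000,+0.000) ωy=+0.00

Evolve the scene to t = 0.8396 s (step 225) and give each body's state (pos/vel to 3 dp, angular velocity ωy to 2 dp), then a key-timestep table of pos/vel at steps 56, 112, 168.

State at t = 0.8396 s:
  obj    pos=(+2.009,-0.799) vel=(+4.468,-1.961) ωy=+81.29

Key-timestep trajectory:
   step    t(s)  obj.x    obj.z    obj.vx   obj.vz 
     56  0.2090   +0.249  -0.027  +1.112  -0.488
    112  0.4179   +0.598  -0.180  +2.224  -0.976
    168  0.6269   +1.179  -0.435  +3.336  -1.464


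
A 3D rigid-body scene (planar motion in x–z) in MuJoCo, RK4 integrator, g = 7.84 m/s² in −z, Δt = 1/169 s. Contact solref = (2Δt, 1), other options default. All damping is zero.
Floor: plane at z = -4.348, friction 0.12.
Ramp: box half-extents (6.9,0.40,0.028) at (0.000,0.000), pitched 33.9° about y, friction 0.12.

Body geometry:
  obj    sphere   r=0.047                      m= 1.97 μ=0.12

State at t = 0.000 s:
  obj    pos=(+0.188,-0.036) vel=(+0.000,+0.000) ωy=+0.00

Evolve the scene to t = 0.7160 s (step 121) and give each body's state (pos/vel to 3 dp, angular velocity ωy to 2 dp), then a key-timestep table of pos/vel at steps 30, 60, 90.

State at t = 0.7160 s:
  obj    pos=(+0.952,-0.549) vel=(+2.146,-1.413) ωy=+29.88

Key-timestep trajectory:
   step    t(s)  obj.x    obj.z    obj.vx   obj.vz 
     30  0.1775   +0.235  -0.068  +0.529  -0.356
     60  0.3550   +0.376  -0.162  +1.064  -0.701
     90  0.5325   +0.611  -0.320  +1.579  -1.083


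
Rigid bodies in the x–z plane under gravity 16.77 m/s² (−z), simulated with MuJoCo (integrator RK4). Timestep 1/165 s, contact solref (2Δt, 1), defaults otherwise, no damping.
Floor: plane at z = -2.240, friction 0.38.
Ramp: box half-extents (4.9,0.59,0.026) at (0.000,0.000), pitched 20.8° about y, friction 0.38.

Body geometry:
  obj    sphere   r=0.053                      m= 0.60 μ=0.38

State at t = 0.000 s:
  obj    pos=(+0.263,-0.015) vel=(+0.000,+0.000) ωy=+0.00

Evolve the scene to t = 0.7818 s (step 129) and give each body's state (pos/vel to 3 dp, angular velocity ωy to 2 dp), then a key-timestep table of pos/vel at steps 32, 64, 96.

State at t = 0.7818 s:
  obj    pos=(+1.478,-0.477) vel=(+3.109,-1.181) ωy=+62.73

Key-timestep trajectory:
   step    t(s)  obj.x    obj.z    obj.vx   obj.vz 
     32  0.1939   +0.338  -0.044  +0.771  -0.293
     64  0.3879   +0.562  -0.129  +1.542  -0.586
     96  0.5818   +0.936  -0.271  +2.313  -0.879


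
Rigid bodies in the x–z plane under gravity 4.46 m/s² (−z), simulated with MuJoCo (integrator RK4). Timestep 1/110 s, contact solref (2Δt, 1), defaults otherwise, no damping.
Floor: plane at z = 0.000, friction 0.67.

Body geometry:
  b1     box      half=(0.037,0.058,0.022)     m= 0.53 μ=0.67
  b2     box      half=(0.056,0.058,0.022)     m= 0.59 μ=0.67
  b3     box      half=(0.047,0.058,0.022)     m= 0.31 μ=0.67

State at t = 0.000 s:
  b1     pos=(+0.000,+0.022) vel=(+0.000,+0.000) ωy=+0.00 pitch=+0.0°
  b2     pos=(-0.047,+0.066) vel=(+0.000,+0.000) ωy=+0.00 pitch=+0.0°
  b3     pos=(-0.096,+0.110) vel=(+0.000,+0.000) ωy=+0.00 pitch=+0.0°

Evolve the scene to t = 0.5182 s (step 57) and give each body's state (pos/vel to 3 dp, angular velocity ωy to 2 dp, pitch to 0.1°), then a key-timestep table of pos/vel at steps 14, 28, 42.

State at t = 0.5182 s:
  b1     pos=(+0.000,+0.022) vel=(+0.000,+0.000) ωy=+0.00 pitch=+0.0°
  b2     pos=(-0.058,+0.054) vel=(+0.000,+0.000) ωy=+0.01 pitch=-42.8°
  b3     pos=(-0.130,+0.048) vel=(-0.001,+0.000) ωy=-0.01 pitch=-42.4°

Key-timestep trajectory:
   step    t(s)  b1.x    b1.z    b1.vx   b1.vz   b2.x    b2.z    b2.vx   b2.vz   b3.x    b3.z    b3.vx   b3.vz 
     14  0.1273   +0.000  +0.022  +0.000  +0.000   -0.052  +0.063  -0.077  -0.058   -0.110  +0.094  -0.204  -0.291
     28  0.2545   +0.000  +0.022  +0.000  +0.000   -0.062  +0.054  -0.033  +0.062   -0.133  +0.046  -0.011  +0.082
     42  0.3818   +0.000  +0.022  +0.001  +0.000   -0.058  +0.054  +0.088  -0.038   -0.130  +0.048  +0.037  -0.011


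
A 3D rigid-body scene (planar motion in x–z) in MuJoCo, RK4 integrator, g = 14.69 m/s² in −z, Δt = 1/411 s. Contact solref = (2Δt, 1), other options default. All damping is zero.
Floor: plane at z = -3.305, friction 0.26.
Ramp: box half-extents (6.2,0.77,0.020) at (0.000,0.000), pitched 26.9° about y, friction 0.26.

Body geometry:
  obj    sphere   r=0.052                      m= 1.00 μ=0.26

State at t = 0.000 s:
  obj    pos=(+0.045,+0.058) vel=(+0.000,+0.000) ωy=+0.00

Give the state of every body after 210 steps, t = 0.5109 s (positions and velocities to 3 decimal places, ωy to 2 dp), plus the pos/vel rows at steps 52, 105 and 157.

State at t = 0.5109 s:
  obj    pos=(+0.598,-0.222) vel=(+2.163,-1.098) ωy=+46.64

Key-timestep trajectory:
   step    t(s)  obj.x    obj.z    obj.vx   obj.vz 
     52  0.1265   +0.079  +0.041  +0.536  -0.272
    105  0.2555   +0.183  -0.012  +1.082  -0.549
    157  0.3820   +0.354  -0.099  +1.617  -0.821


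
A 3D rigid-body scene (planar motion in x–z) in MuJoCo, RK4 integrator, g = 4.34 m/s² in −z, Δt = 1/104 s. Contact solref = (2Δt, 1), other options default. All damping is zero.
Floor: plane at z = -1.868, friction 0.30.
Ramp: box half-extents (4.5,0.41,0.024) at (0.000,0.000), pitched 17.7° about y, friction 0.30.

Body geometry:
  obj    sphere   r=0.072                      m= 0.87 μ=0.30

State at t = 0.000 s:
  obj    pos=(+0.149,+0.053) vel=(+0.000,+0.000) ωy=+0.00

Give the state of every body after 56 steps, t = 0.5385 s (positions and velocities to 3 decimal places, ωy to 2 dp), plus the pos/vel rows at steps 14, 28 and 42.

State at t = 0.5385 s:
  obj    pos=(+0.279,+0.012) vel=(+0.484,-0.154) ωy=+7.04

Key-timestep trajectory:
   step    t(s)  obj.x    obj.z    obj.vx   obj.vz 
     14  0.1346   +0.157  +0.051  +0.121  -0.039
     28  0.2692   +0.182  +0.043  +0.242  -0.077
     42  0.4038   +0.222  +0.030  +0.363  -0.116
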